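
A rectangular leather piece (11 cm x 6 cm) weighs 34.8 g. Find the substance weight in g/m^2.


Area = 11 x 6 = 66 cm^2
SW = 34.8 / 66 x 10000 = 5272.7 g/m^2


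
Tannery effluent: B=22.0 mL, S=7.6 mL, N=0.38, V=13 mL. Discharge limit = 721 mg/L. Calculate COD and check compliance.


COD = 3367.4 mg/L
Compliant: No

COD = (22.0 - 7.6) x 0.38 x 8000 / 13 = 3367.4 mg/L
Limit: 721 mg/L
Compliant: No


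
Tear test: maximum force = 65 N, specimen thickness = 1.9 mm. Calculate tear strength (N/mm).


Tear strength = force / thickness
Tear = 65 / 1.9 = 34.2 N/mm


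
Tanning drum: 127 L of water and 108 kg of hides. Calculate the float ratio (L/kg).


1.2


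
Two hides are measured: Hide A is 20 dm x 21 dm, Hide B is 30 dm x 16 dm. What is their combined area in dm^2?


900 dm^2


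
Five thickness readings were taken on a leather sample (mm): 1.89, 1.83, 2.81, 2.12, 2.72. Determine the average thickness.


2.27 mm


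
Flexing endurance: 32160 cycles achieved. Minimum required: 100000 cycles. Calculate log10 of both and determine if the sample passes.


log10(32160) = 4.51
log10(100000) = 5.00
Passes: No


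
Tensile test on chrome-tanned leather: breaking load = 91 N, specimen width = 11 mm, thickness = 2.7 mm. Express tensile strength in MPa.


3.06 MPa


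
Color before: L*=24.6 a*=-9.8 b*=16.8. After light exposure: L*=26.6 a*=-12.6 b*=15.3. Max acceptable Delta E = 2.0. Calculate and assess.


Delta E = 3.75
Passes: No

dL = 2.0, da = -2.8, db = -1.5
dE = sqrt((2.0)^2 + (-2.8)^2 + (-1.5)^2) = 3.75
Max = 2.0
Passes: No


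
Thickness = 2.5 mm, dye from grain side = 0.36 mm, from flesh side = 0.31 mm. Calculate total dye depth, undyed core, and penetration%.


Total dyed = 0.36 + 0.31 = 0.67 mm
Undyed core = 2.5 - 0.67 = 1.83 mm
Penetration = 0.67 / 2.5 x 100 = 26.8%


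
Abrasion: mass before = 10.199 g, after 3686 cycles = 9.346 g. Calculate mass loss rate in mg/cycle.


Mass loss = 10.199 - 9.346 = 0.853 g
Rate = 0.853 / 3686 x 1000 = 0.231 mg/cycle


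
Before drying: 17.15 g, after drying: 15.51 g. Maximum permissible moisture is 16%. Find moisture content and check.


Moisture content = 9.6%
Acceptable: Yes

MC = (17.15 - 15.51) / 17.15 x 100 = 9.6%
Maximum: 16%
Acceptable: Yes


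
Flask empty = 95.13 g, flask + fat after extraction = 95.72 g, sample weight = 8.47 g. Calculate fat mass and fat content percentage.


Fat mass = 95.72 - 95.13 = 0.59 g
Fat% = 0.59 / 8.47 x 100 = 7.0%


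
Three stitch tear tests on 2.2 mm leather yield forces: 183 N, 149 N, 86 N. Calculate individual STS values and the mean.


STS1 = 83.2 N/mm
STS2 = 67.7 N/mm
STS3 = 39.1 N/mm
Mean = 63.3 N/mm

STS1 = 183 / 2.2 = 83.2 N/mm
STS2 = 149 / 2.2 = 67.7 N/mm
STS3 = 86 / 2.2 = 39.1 N/mm
Mean = (83.2 + 67.7 + 39.1) / 3 = 63.3 N/mm


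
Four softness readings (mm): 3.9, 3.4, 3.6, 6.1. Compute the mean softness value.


4.25 mm

Sum = 3.9 + 3.4 + 3.6 + 6.1
Mean = 17.0 / 4 = 4.25 mm


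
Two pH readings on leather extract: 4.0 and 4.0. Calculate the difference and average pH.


Difference = 0.0
Average pH = 4.00

Difference = |4.0 - 4.0| = 0.0
Average = (4.0 + 4.0) / 2 = 4.00


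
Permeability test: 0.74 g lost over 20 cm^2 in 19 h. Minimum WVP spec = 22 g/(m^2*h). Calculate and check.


WVP = 19.47 g/(m^2*h)
Meets specification: No


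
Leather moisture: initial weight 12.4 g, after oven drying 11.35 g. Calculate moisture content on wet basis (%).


Moisture = 12.4 - 11.35 = 1.05 g
MC = 1.05 / 12.4 x 100 = 8.5%


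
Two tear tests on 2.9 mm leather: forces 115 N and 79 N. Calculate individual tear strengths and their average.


Tear 1 = 115 / 2.9 = 39.7 N/mm
Tear 2 = 79 / 2.9 = 27.2 N/mm
Average = (39.7 + 27.2) / 2 = 33.5 N/mm


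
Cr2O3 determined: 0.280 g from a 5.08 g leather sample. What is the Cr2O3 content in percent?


5.51%

Cr2O3% = 0.280 / 5.08 x 100
Cr2O3% = 5.51%


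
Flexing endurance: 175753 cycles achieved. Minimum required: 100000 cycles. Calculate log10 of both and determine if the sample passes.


log10(175753) = 5.24
log10(100000) = 5.00
Passes: Yes


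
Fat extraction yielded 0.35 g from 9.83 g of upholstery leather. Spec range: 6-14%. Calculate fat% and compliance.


Fat% = 0.35 / 9.83 x 100 = 3.6%
Spec range: 6-14%
Compliant: No


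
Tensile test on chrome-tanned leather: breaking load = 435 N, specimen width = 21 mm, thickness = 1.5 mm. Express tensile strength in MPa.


13.81 MPa

Cross-section = 21 x 1.5 = 31.5 mm^2
TS = 435 / 31.5 = 13.81 MPa
(1 N/mm^2 = 1 MPa)


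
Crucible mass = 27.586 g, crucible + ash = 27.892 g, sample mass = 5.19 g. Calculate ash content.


Ash mass = 27.892 - 27.586 = 0.306 g
Ash% = 0.306 / 5.19 x 100 = 5.90%


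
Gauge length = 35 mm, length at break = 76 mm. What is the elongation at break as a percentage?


117.1%


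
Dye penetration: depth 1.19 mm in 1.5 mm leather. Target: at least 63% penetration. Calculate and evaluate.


Penetration = 1.19 / 1.5 x 100 = 79.3%
Target: 63%
Meets target: Yes


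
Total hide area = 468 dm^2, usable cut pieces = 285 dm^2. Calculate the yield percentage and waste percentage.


Yield = 285 / 468 x 100 = 60.9%
Waste = 468 - 285 = 183 dm^2
Waste% = 100 - 60.9 = 39.1%


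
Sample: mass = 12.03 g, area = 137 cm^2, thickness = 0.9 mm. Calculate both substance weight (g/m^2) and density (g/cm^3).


SW = 12.03 / 137 x 10000 = 878.1 g/m^2
Volume = 137 x 0.9 / 10 = 12.33 cm^3
Density = 12.03 / 12.33 = 0.976 g/cm^3


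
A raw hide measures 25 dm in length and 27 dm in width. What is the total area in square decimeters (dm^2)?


675 dm^2


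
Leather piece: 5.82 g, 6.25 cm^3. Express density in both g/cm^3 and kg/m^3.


0.931 g/cm^3
931 kg/m^3


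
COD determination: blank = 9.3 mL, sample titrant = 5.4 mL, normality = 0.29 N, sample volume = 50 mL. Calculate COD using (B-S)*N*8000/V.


COD = (9.3 - 5.4) x 0.29 x 8000 / 50
COD = 3.9 x 0.29 x 8000 / 50
COD = 181.0 mg/L


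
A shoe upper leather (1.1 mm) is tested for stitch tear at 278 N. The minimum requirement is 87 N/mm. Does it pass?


STS = 278 / 1.1 = 252.7 N/mm
Minimum required: 87 N/mm
Passes: Yes


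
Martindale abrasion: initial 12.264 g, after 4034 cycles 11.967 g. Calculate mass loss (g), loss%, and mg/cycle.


Mass loss = 0.297 g
Loss = 2.42%
Rate = 0.074 mg/cycle

Loss = 12.264 - 11.967 = 0.297 g
Loss% = 0.297 / 12.264 x 100 = 2.42%
Rate = 0.297 / 4034 x 1000 = 0.074 mg/cycle


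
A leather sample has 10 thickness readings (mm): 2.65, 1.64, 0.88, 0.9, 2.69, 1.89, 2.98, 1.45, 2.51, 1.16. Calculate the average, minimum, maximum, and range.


Sum = 18.75
Average = 18.75 / 10 = 1.88 mm
Minimum = 0.88 mm
Maximum = 2.98 mm
Range = 2.98 - 0.88 = 2.10 mm


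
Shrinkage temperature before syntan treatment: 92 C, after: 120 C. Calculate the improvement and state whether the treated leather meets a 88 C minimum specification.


Improvement = 28 C
Meets 88 C spec: Yes

Improvement = 120 - 92 = 28 C
Spec check: 120 C >= 88 C? Yes


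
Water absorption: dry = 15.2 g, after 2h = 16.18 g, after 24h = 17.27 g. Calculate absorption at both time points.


2h absorption = 6.4%
24h absorption = 13.6%

WA (2h) = (16.18 - 15.2) / 15.2 x 100 = 6.4%
WA (24h) = (17.27 - 15.2) / 15.2 x 100 = 13.6%


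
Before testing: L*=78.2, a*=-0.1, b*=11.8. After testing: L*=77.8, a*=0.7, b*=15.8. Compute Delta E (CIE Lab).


Delta E = 4.10

dL = 77.8 - 78.2 = -0.4
da = 0.7 - (-0.1) = 0.8
db = 15.8 - 11.8 = 4.0
dE = sqrt((-0.4)^2 + (0.8)^2 + (4.0)^2) = 4.10


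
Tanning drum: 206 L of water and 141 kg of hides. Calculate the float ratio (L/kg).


1.5


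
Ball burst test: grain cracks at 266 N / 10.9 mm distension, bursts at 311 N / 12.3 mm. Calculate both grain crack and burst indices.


Crack index = 24.4 N/mm
Burst index = 25.3 N/mm

Crack index = 266 / 10.9 = 24.4 N/mm
Burst index = 311 / 12.3 = 25.3 N/mm


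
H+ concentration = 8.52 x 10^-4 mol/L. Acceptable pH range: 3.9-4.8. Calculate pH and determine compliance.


pH = -log10(8.52 x 10^-4) = 3.07
Range: 3.9 to 4.8
Compliant: No


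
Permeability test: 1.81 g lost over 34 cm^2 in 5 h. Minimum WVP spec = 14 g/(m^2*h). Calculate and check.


WVP = 1.81 / (34 x 5) x 10000 = 106.47 g/(m^2*h)
Minimum: 14 g/(m^2*h)
Meets spec: Yes


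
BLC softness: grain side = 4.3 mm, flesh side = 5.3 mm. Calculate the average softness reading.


4.80 mm

Average = (4.3 + 5.3) / 2
Average = 4.80 mm


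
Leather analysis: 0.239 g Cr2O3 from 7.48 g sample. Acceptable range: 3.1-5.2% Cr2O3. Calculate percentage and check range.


Cr2O3 = 3.20%
Within range: Yes

Cr2O3% = 0.239 / 7.48 x 100 = 3.20%
Acceptable range: 3.1 to 5.2%
Within range: Yes


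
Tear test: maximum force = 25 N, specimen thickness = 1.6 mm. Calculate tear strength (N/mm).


15.6 N/mm

Tear strength = force / thickness
Tear = 25 / 1.6 = 15.6 N/mm


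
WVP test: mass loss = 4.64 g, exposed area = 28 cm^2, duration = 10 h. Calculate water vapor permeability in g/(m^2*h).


165.71 g/(m^2*h)


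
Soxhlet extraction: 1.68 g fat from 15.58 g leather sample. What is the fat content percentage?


Fat content = 1.68 / 15.58 x 100
Fat = 10.8%


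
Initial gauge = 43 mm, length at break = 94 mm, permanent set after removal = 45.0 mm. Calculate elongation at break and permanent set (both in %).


Elongation at break = (94 - 43) / 43 x 100 = 118.6%
Permanent set = (45.0 - 43) / 43 x 100 = 4.7%


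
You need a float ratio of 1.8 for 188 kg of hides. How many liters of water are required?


Water = hide weight x target ratio
Water = 188 x 1.8 = 338.4 L


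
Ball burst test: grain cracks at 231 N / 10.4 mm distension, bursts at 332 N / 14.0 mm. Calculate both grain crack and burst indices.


Crack index = 231 / 10.4 = 22.2 N/mm
Burst index = 332 / 14.0 = 23.7 N/mm


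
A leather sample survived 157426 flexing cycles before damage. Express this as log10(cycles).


5.20


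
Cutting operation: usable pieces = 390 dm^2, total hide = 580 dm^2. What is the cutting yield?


67.2%

Yield = usable / total x 100
Yield = 390 / 580 x 100 = 67.2%


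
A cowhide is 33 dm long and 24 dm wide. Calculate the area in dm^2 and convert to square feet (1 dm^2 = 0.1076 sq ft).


792 dm^2
85.22 sq ft

Area = 33 x 24 = 792 dm^2
Conversion: 792 x 0.1076 = 85.22 sq ft


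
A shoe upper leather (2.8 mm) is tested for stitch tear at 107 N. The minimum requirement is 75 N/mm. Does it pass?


STS = 38.2 N/mm
Passes: No

STS = 107 / 2.8 = 38.2 N/mm
Minimum required: 75 N/mm
Passes: No


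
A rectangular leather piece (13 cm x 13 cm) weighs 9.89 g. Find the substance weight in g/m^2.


585.2 g/m^2

Area = 13 x 13 = 169 cm^2
SW = 9.89 / 169 x 10000 = 585.2 g/m^2


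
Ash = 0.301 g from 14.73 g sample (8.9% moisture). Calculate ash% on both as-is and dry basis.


As-is ash% = 0.301 / 14.73 x 100 = 2.04%
Dry mass = 14.73 x (100 - 8.9) / 100 = 13.41903 g
Dry-basis ash% = 0.301 / 13.41903 x 100 = 2.24%


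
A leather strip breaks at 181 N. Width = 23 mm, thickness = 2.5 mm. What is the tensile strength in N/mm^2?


Cross-sectional area = 23 x 2.5 = 57.5 mm^2
Tensile strength = 181 / 57.5 = 3.15 N/mm^2


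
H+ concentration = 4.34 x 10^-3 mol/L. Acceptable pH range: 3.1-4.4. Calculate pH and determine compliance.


pH = -log10(4.34 x 10^-3) = 2.36
Range: 3.1 to 4.4
Compliant: No


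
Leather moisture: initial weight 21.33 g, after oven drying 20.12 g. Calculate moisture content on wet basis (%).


5.7%

Moisture = 21.33 - 20.12 = 1.21 g
MC = 1.21 / 21.33 x 100 = 5.7%


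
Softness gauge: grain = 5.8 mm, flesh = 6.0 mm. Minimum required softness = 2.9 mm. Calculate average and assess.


Average softness = 5.90 mm
Meets requirement: Yes


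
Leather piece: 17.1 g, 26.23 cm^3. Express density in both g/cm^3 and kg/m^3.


Density = 17.1 / 26.23 = 0.652 g/cm^3
Convert: 0.652 x 1000 = 652 kg/m^3


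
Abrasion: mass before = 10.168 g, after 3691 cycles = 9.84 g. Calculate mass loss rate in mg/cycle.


Mass loss = 10.168 - 9.84 = 0.328 g
Rate = 0.328 / 3691 x 1000 = 0.089 mg/cycle


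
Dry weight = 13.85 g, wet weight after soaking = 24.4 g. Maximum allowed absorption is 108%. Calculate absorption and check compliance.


WA = (24.4 - 13.85) / 13.85 x 100 = 76.2%
Maximum allowed: 108%
Compliant: Yes


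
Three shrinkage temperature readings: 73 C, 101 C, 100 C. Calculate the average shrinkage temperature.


91.3 C

Average = (73 + 101 + 100) / 3
Average = 274 / 3 = 91.3 C


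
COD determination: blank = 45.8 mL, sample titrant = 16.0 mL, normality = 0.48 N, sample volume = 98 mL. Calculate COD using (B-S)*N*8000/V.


COD = (45.8 - 16.0) x 0.48 x 8000 / 98
COD = 29.8 x 0.48 x 8000 / 98
COD = 1167.7 mg/L


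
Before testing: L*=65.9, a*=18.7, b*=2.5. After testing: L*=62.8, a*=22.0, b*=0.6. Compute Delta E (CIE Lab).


dL = 62.8 - 65.9 = -3.1
da = 22.0 - 18.7 = 3.3
db = 0.6 - 2.5 = -1.9
dE = sqrt((-3.1)^2 + (3.3)^2 + (-1.9)^2) = 4.91


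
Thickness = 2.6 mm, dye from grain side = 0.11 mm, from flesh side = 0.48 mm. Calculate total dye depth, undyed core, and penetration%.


Total dyed = 0.59 mm
Undyed core = 2.01 mm
Penetration = 22.7%


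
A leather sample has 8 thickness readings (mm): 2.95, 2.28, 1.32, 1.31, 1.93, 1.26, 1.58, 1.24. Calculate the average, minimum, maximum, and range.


Sum = 13.87
Average = 13.87 / 8 = 1.73 mm
Minimum = 1.24 mm
Maximum = 2.95 mm
Range = 2.95 - 1.24 = 1.71 mm


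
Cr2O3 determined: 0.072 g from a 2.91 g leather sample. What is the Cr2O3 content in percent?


2.47%

Cr2O3% = 0.072 / 2.91 x 100
Cr2O3% = 2.47%


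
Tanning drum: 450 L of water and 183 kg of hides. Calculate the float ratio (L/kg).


2.5

Float ratio = water / hide weight
Ratio = 450 / 183 = 2.5


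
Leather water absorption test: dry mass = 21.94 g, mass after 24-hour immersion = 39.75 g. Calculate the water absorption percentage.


81.2%

Water absorbed = 39.75 - 21.94 = 17.81 g
WA% = 17.81 / 21.94 x 100 = 81.2%


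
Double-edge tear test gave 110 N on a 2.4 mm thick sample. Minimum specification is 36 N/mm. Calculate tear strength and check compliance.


Tear strength = 110 / 2.4 = 45.8 N/mm
Required minimum = 36 N/mm
Compliant: Yes


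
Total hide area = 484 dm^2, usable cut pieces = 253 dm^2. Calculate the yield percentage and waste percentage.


Yield = 253 / 484 x 100 = 52.3%
Waste = 484 - 253 = 231 dm^2
Waste% = 100 - 52.3 = 47.7%


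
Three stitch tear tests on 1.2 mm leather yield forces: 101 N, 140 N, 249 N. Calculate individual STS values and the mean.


STS1 = 101 / 1.2 = 84.2 N/mm
STS2 = 140 / 1.2 = 116.7 N/mm
STS3 = 249 / 1.2 = 207.5 N/mm
Mean = (84.2 + 116.7 + 207.5) / 3 = 136.1 N/mm


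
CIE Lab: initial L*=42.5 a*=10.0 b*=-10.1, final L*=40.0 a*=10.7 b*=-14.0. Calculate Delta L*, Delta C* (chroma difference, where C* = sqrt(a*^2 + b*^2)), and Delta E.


Delta L* = -2.5
Delta C* = 3.41
Delta E = 4.69

Delta L* = 40.0 - 42.5 = -2.5
C1* = sqrt((10.0)^2 + (-10.1)^2) = 14.213
C2* = sqrt((10.7)^2 + (-14.0)^2) = 17.621
Delta C* = 17.621 - 14.213 = 3.41
Delta E = sqrt((-2.5)^2 + (0.7)^2 + (-3.9)^2) = 4.69


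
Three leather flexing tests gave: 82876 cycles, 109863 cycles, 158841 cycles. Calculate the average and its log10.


Average = (82876 + 109863 + 158841) / 3 = 117193 cycles
log10(117193) = 5.07


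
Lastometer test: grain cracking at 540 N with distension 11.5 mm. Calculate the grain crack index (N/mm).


Grain crack index = force / distension
Index = 540 / 11.5 = 47.0 N/mm


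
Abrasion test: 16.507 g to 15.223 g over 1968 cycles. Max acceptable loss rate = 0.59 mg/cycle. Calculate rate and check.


Loss = 16.507 - 15.223 = 1.284 g
Rate = 1.284 g / 1968 cycles x 1000 = 0.652 mg/cycle
Max = 0.59 mg/cycle
Passes: No


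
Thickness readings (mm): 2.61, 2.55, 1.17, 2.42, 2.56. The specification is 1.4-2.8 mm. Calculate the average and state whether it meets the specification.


Average = 2.26 mm
Within specification: Yes

Sum = 11.31
Average = 11.31 / 5 = 2.26 mm
Specification range: 1.4 to 2.8 mm
Within spec: Yes


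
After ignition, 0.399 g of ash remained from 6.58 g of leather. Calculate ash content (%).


Ash% = 0.399 / 6.58 x 100
Ash% = 6.06%


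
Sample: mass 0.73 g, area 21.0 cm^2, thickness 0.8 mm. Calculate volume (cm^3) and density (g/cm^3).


Volume = 1.680 cm^3
Density = 0.435 g/cm^3

Thickness in cm = 0.8 / 10 = 0.08 cm
Volume = 21.0 x 0.08 = 1.680 cm^3
Density = 0.73 / 1.680 = 0.435 g/cm^3


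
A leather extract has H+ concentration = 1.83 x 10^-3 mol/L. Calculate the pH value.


pH = -log10[H+]
pH = -log10(1.83 x 10^-3) = 2.74


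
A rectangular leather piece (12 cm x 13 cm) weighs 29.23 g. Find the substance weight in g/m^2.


Area = 12 x 13 = 156 cm^2
SW = 29.23 / 156 x 10000 = 1873.7 g/m^2


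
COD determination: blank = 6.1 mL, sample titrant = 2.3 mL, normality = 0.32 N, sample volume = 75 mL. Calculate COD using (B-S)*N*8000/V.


COD = (6.1 - 2.3) x 0.32 x 8000 / 75
COD = 3.8 x 0.32 x 8000 / 75
COD = 129.7 mg/L


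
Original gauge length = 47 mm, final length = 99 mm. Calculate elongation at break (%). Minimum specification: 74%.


Elongation = 110.6%
Meets spec: Yes

Extension = 99 - 47 = 52 mm
Elongation = 52 / 47 x 100 = 110.6%
Minimum required: 74%
Meets specification: Yes


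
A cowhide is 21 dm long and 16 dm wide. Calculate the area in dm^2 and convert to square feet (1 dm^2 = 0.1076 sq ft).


Area = 21 x 16 = 336 dm^2
Conversion: 336 x 0.1076 = 36.15 sq ft


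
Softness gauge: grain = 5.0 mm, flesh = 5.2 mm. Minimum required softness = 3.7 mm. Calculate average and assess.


Average softness = 5.10 mm
Meets requirement: Yes


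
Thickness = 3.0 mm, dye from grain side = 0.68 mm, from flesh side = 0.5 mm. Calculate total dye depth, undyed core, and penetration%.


Total dyed = 1.18 mm
Undyed core = 1.82 mm
Penetration = 39.3%


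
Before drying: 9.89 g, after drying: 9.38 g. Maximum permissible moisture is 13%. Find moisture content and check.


MC = (9.89 - 9.38) / 9.89 x 100 = 5.2%
Maximum: 13%
Acceptable: Yes


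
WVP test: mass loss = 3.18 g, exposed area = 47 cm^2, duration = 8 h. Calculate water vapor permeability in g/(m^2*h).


84.57 g/(m^2*h)

WVP = mass_loss / (area x time) x 10000
WVP = 3.18 / (47 x 8) x 10000
WVP = 3.18 / 376 x 10000 = 84.57 g/(m^2*h)


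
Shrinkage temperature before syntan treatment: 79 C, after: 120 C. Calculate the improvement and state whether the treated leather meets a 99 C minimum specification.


Improvement = 41 C
Meets 99 C spec: Yes


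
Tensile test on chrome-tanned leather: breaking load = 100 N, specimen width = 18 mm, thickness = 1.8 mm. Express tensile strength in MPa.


3.09 MPa

Cross-section = 18 x 1.8 = 32.4 mm^2
TS = 100 / 32.4 = 3.09 MPa
(1 N/mm^2 = 1 MPa)


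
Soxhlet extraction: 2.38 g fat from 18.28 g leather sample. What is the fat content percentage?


13.0%


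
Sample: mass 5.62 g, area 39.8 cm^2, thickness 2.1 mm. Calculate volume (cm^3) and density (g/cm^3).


Thickness in cm = 2.1 / 10 = 0.21 cm
Volume = 39.8 x 0.21 = 8.358 cm^3
Density = 5.62 / 8.358 = 0.672 g/cm^3


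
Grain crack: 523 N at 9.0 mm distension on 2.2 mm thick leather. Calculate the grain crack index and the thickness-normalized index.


Crack index = 523 / 9.0 = 58.1 N/mm
Normalized = 58.1 / 2.2 = 26.4 N/mm per mm


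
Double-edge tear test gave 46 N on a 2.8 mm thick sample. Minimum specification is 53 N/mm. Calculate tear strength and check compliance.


Tear strength = 16.4 N/mm
Compliant: No

Tear strength = 46 / 2.8 = 16.4 N/mm
Required minimum = 53 N/mm
Compliant: No


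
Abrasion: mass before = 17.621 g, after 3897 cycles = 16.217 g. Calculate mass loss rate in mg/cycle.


Mass loss = 17.621 - 16.217 = 1.404 g
Rate = 1.404 / 3897 x 1000 = 0.360 mg/cycle


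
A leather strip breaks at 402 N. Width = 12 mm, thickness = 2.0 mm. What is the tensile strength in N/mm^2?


16.75 N/mm^2

Cross-sectional area = 12 x 2.0 = 24.0 mm^2
Tensile strength = 402 / 24.0 = 16.75 N/mm^2


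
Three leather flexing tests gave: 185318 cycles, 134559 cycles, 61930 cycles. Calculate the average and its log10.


Average = 127269 cycles
log10 = 5.10


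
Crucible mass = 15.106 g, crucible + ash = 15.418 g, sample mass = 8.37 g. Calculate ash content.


Ash mass = 0.312 g
Ash content = 3.73%


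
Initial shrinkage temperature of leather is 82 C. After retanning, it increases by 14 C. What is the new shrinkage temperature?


96 C

New Ts = 82 + 14 = 96 C


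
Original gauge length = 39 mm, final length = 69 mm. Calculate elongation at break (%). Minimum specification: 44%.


Elongation = 76.9%
Meets spec: Yes


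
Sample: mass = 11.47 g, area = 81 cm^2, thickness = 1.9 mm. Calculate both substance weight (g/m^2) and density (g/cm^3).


SW = 11.47 / 81 x 10000 = 1416.0 g/m^2
Volume = 81 x 1.9 / 10 = 15.39 cm^3
Density = 11.47 / 15.39 = 0.745 g/cm^3


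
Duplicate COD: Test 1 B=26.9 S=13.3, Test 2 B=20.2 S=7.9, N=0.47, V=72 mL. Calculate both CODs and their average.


COD1 = (26.9 - 13.3) x 0.47 x 8000 / 72 = 710.2 mg/L
COD2 = (20.2 - 7.9) x 0.47 x 8000 / 72 = 642.3 mg/L
Average = (710.2 + 642.3) / 2 = 676.3 mg/L


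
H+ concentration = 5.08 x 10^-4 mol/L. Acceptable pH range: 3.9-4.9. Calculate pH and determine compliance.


pH = 3.29
Compliant: No


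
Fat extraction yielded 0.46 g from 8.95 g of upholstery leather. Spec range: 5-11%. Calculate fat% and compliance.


Fat% = 0.46 / 8.95 x 100 = 5.1%
Spec range: 5-11%
Compliant: Yes


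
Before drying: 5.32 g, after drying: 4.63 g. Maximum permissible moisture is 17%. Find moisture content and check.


MC = (5.32 - 4.63) / 5.32 x 100 = 13.0%
Maximum: 17%
Acceptable: Yes


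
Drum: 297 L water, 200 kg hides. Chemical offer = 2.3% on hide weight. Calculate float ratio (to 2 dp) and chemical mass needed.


Float ratio = 1.49
Chemical needed = 4.6 kg

Float ratio = 297 / 200 = 1.49
Chemical = 200 x 2.3 / 100 = 4.6 kg


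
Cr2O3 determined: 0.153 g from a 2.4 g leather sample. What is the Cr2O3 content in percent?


Cr2O3% = 0.153 / 2.4 x 100
Cr2O3% = 6.38%


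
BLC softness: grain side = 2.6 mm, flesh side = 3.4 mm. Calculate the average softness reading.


3.00 mm

Average = (2.6 + 3.4) / 2
Average = 3.00 mm


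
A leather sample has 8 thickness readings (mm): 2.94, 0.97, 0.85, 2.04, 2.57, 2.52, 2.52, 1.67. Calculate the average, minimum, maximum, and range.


Average = 2.01 mm
Min = 0.85 mm
Max = 2.94 mm
Range = 2.09 mm

Sum = 16.08
Average = 16.08 / 8 = 2.01 mm
Minimum = 0.85 mm
Maximum = 2.94 mm
Range = 2.94 - 0.85 = 2.09 mm


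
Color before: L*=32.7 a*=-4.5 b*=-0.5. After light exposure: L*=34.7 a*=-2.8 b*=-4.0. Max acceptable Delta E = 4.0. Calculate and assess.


dL = 2.0, da = 1.7, db = -3.5
dE = sqrt((2.0)^2 + (1.7)^2 + (-3.5)^2) = 4.37
Max = 4.0
Passes: No


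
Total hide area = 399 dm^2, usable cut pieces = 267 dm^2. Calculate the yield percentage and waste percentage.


Yield = 267 / 399 x 100 = 66.9%
Waste = 399 - 267 = 132 dm^2
Waste% = 100 - 66.9 = 33.1%


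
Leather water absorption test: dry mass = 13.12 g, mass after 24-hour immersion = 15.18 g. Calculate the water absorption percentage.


Water absorbed = 15.18 - 13.12 = 2.06 g
WA% = 2.06 / 13.12 x 100 = 15.7%


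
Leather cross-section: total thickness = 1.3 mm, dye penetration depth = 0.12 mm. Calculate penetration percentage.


9.2%

Penetration% = 0.12 / 1.3 x 100
Penetration = 9.2%


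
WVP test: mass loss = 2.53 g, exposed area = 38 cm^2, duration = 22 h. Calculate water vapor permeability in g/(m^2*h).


WVP = mass_loss / (area x time) x 10000
WVP = 2.53 / (38 x 22) x 10000
WVP = 2.53 / 836 x 10000 = 30.26 g/(m^2*h)


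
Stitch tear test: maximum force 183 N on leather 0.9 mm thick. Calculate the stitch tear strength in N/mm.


203.3 N/mm


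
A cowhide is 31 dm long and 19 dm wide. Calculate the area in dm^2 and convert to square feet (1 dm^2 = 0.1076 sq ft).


589 dm^2
63.38 sq ft


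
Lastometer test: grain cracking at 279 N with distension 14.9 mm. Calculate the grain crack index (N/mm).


18.7 N/mm


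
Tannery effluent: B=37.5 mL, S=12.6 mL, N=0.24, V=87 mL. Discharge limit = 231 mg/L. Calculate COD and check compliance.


COD = (37.5 - 12.6) x 0.24 x 8000 / 87 = 549.5 mg/L
Limit: 231 mg/L
Compliant: No


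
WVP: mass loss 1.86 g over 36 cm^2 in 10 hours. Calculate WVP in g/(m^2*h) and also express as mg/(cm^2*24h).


WVP = 1.86 / (36 x 10) x 10000 = 51.67 g/(m^2*h)
Mass loss in mg = 1.86 x 1000 = 1860 mg
Per cm^2 per 24h in mg: 1860 x 24 / (36 x 10) = 44640 / 360 = 124.00 mg/(cm^2*24h)


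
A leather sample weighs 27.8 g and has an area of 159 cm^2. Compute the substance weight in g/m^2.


Substance weight = mass / area x 10000
SW = 27.8 / 159 x 10000
SW = 1748.4 g/m^2


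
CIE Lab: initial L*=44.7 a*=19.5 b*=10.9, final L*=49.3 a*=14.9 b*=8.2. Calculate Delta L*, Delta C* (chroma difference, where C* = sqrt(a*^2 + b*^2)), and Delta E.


Delta L* = 4.6
Delta C* = -5.33
Delta E = 7.04


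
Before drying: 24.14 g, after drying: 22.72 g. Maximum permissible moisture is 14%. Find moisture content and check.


Moisture content = 5.9%
Acceptable: Yes


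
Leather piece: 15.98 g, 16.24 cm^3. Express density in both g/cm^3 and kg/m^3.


Density = 15.98 / 16.24 = 0.984 g/cm^3
Convert: 0.984 x 1000 = 984 kg/m^3


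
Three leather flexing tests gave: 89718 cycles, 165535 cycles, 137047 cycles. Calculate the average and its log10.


Average = (89718 + 165535 + 137047) / 3 = 130767 cycles
log10(130767) = 5.12


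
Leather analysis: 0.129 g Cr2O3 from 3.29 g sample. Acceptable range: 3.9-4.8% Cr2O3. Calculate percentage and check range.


Cr2O3% = 0.129 / 3.29 x 100 = 3.92%
Acceptable range: 3.9 to 4.8%
Within range: Yes


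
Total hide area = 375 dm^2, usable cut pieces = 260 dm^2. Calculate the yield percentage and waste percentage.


Yield = 260 / 375 x 100 = 69.3%
Waste = 375 - 260 = 115 dm^2
Waste% = 100 - 69.3 = 30.7%


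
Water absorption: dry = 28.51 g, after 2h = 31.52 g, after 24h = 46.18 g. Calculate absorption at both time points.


2h absorption = 10.6%
24h absorption = 62.0%

WA (2h) = (31.52 - 28.51) / 28.51 x 100 = 10.6%
WA (24h) = (46.18 - 28.51) / 28.51 x 100 = 62.0%


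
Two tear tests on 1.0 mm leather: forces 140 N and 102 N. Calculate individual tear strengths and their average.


Tear 1 = 140 / 1.0 = 140.0 N/mm
Tear 2 = 102 / 1.0 = 102.0 N/mm
Average = (140.0 + 102.0) / 2 = 121.0 N/mm


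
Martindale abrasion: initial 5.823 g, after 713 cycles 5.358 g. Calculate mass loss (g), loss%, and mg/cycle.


Mass loss = 0.465 g
Loss = 7.99%
Rate = 0.652 mg/cycle

Loss = 5.823 - 5.358 = 0.465 g
Loss% = 0.465 / 5.823 x 100 = 7.99%
Rate = 0.465 / 713 x 1000 = 0.652 mg/cycle


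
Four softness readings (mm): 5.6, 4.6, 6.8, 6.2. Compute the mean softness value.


5.80 mm

Sum = 5.6 + 4.6 + 6.8 + 6.2
Mean = 23.2 / 4 = 5.80 mm


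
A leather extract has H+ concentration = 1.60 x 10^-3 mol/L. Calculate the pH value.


pH = 2.80


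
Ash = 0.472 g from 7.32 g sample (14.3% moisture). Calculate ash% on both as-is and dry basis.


As-is ash% = 0.472 / 7.32 x 100 = 6.45%
Dry mass = 7.32 x (100 - 14.3) / 100 = 6.27324 g
Dry-basis ash% = 0.472 / 6.27324 x 100 = 7.52%


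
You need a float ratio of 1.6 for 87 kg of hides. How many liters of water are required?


139.2 L

Water = hide weight x target ratio
Water = 87 x 1.6 = 139.2 L


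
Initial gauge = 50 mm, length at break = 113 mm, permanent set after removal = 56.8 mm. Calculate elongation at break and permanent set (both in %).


Elongation at break = 126.0%
Permanent set = 13.6%

Elongation at break = (113 - 50) / 50 x 100 = 126.0%
Permanent set = (56.8 - 50) / 50 x 100 = 13.6%


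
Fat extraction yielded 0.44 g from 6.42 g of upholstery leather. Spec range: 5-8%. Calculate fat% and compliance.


Fat% = 0.44 / 6.42 x 100 = 6.9%
Spec range: 5-8%
Compliant: Yes


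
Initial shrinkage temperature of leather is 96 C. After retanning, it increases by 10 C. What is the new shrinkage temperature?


New Ts = 96 + 10 = 106 C


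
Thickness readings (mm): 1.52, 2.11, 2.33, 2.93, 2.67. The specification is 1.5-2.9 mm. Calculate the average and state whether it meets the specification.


Sum = 11.56
Average = 11.56 / 5 = 2.31 mm
Specification range: 1.5 to 2.9 mm
Within spec: Yes


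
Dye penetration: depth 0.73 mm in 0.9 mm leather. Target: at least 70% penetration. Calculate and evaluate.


Penetration = 0.73 / 0.9 x 100 = 81.1%
Target: 70%
Meets target: Yes


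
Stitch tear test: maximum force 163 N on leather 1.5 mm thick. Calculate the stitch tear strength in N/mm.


Stitch tear strength = force / thickness
STS = 163 / 1.5 = 108.7 N/mm


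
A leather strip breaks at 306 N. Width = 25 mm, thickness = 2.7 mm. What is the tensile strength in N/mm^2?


4.53 N/mm^2

Cross-sectional area = 25 x 2.7 = 67.5 mm^2
Tensile strength = 306 / 67.5 = 4.53 N/mm^2


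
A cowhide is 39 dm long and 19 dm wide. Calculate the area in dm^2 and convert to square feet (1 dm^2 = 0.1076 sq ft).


Area = 39 x 19 = 741 dm^2
Conversion: 741 x 0.1076 = 79.73 sq ft


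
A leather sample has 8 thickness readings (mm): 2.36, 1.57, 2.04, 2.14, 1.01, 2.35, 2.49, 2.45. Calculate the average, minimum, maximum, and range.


Sum = 16.41
Average = 16.41 / 8 = 2.05 mm
Minimum = 1.01 mm
Maximum = 2.49 mm
Range = 2.49 - 1.01 = 1.48 mm


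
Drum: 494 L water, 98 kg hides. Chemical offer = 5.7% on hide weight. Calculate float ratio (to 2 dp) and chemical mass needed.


Float ratio = 5.04
Chemical needed = 5.586 kg


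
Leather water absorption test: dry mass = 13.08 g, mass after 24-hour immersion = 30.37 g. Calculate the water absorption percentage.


Water absorbed = 30.37 - 13.08 = 17.29 g
WA% = 17.29 / 13.08 x 100 = 132.2%


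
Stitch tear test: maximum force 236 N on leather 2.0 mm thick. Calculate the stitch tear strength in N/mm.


118.0 N/mm

Stitch tear strength = force / thickness
STS = 236 / 2.0 = 118.0 N/mm


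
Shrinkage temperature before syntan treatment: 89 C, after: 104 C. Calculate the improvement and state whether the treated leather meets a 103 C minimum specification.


Improvement = 104 - 89 = 15 C
Spec check: 104 C >= 103 C? Yes


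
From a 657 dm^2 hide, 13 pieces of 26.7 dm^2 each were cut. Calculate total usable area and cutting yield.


Total usable = 13 x 26.7 = 347.1 dm^2
Yield = 347.1 / 657 x 100 = 52.8%


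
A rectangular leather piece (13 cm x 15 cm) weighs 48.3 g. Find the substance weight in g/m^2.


Area = 13 x 15 = 195 cm^2
SW = 48.3 / 195 x 10000 = 2476.9 g/m^2


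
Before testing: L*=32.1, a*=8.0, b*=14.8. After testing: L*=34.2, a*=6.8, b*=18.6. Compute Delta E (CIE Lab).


Delta E = 4.50

dL = 34.2 - 32.1 = 2.1
da = 6.8 - 8.0 = -1.2
db = 18.6 - 14.8 = 3.8
dE = sqrt((2.1)^2 + (-1.2)^2 + (3.8)^2) = 4.50


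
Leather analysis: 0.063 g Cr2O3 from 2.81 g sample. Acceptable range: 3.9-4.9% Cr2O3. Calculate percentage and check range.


Cr2O3% = 0.063 / 2.81 x 100 = 2.24%
Acceptable range: 3.9 to 4.9%
Within range: No


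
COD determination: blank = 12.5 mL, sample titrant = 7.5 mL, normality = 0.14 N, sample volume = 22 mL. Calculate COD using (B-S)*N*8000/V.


254.5 mg/L


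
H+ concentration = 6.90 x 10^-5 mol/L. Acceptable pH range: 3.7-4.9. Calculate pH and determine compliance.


pH = 4.16
Compliant: Yes


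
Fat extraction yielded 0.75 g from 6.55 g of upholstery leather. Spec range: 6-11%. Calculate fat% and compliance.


Fat content = 11.5%
Compliant: No

Fat% = 0.75 / 6.55 x 100 = 11.5%
Spec range: 6-11%
Compliant: No


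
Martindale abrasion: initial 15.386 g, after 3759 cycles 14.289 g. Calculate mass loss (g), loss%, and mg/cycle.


Loss = 15.386 - 14.289 = 1.097 g
Loss% = 1.097 / 15.386 x 100 = 7.13%
Rate = 1.097 / 3759 x 1000 = 0.292 mg/cycle


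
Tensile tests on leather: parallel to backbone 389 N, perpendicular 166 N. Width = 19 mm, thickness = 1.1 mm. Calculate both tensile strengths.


Parallel = 18.61 N/mm^2
Perpendicular = 7.94 N/mm^2

Area = 19 x 1.1 = 20.9 mm^2
TS (parallel) = 389 / 20.9 = 18.61 N/mm^2
TS (perpendicular) = 166 / 20.9 = 7.94 N/mm^2


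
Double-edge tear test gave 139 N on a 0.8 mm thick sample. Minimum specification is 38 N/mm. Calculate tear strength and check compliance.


Tear strength = 173.8 N/mm
Compliant: Yes

Tear strength = 139 / 0.8 = 173.8 N/mm
Required minimum = 38 N/mm
Compliant: Yes


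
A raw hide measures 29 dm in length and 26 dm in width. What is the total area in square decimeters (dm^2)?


Area = length x width
Area = 29 x 26 = 754 dm^2


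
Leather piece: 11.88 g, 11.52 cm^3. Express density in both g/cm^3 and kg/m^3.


Density = 11.88 / 11.52 = 1.031 g/cm^3
Convert: 1.031 x 1000 = 1031 kg/m^3


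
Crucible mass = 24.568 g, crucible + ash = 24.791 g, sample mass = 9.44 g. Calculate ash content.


Ash mass = 24.791 - 24.568 = 0.223 g
Ash% = 0.223 / 9.44 x 100 = 2.36%


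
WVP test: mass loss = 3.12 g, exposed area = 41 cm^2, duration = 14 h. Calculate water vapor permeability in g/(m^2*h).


WVP = mass_loss / (area x time) x 10000
WVP = 3.12 / (41 x 14) x 10000
WVP = 3.12 / 574 x 10000 = 54.36 g/(m^2*h)


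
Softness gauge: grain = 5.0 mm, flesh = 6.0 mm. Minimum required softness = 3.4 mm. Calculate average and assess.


Average = (5.0 + 6.0) / 2 = 5.50 mm
Minimum = 3.4 mm
Meets requirement: Yes


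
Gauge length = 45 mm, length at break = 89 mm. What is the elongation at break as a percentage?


97.8%


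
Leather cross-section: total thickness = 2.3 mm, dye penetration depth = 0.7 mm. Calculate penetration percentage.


30.4%


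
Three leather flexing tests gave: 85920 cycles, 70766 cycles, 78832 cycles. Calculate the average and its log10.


Average = 78506 cycles
log10 = 4.89

Average = (85920 + 70766 + 78832) / 3 = 78506 cycles
log10(78506) = 4.89


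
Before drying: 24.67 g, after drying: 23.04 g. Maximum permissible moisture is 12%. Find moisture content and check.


MC = (24.67 - 23.04) / 24.67 x 100 = 6.6%
Maximum: 12%
Acceptable: Yes


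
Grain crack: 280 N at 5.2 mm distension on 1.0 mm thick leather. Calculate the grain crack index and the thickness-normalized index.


Crack index = 280 / 5.2 = 53.8 N/mm
Normalized = 53.8 / 1.0 = 53.8 N/mm per mm


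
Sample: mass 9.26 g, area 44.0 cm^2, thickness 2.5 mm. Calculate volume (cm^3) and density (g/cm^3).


Volume = 11.000 cm^3
Density = 0.842 g/cm^3


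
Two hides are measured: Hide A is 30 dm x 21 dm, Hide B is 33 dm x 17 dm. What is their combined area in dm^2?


1191 dm^2


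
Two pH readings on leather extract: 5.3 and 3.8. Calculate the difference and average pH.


Difference = |5.3 - 3.8| = 1.5
Average = (5.3 + 3.8) / 2 = 4.55


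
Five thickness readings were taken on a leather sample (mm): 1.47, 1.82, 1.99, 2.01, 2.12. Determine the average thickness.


Sum = 1.47 + 1.82 + 1.99 + 2.01 + 2.12 = 9.41
Average = 9.41 / 5 = 1.88 mm


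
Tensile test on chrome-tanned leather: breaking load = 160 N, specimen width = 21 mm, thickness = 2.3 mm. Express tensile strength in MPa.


3.31 MPa


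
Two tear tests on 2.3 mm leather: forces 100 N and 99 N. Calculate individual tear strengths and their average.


Tear 1 = 100 / 2.3 = 43.5 N/mm
Tear 2 = 99 / 2.3 = 43.0 N/mm
Average = (43.5 + 43.0) / 2 = 43.3 N/mm


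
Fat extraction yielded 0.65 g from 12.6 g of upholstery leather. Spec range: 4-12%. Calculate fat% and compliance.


Fat% = 0.65 / 12.6 x 100 = 5.2%
Spec range: 4-12%
Compliant: Yes


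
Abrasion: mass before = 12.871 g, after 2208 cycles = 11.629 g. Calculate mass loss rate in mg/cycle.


Mass loss = 12.871 - 11.629 = 1.242 g
Rate = 1.242 / 2208 x 1000 = 0.563 mg/cycle


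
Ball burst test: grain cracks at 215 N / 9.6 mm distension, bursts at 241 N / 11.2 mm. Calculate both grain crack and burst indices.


Crack index = 215 / 9.6 = 22.4 N/mm
Burst index = 241 / 11.2 = 21.5 N/mm


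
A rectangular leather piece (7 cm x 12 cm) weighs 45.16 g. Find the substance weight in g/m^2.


5376.2 g/m^2


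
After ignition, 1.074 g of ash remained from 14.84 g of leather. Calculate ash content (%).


7.24%


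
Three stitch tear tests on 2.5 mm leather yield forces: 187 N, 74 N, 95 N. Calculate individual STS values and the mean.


STS1 = 187 / 2.5 = 74.8 N/mm
STS2 = 74 / 2.5 = 29.6 N/mm
STS3 = 95 / 2.5 = 38.0 N/mm
Mean = (74.8 + 29.6 + 38.0) / 3 = 47.5 N/mm


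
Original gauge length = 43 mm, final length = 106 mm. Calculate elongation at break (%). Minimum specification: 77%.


Elongation = 146.5%
Meets spec: Yes

Extension = 106 - 43 = 63 mm
Elongation = 63 / 43 x 100 = 146.5%
Minimum required: 77%
Meets specification: Yes


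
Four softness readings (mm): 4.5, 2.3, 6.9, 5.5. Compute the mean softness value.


Sum = 4.5 + 2.3 + 6.9 + 5.5
Mean = 19.2 / 4 = 4.80 mm


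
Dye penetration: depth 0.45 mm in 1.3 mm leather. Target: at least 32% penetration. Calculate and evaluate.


Penetration = 34.6%
Meets target: Yes

Penetration = 0.45 / 1.3 x 100 = 34.6%
Target: 32%
Meets target: Yes


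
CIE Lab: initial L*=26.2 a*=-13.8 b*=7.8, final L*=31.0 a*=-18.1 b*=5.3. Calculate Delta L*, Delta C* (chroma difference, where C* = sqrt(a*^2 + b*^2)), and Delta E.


Delta L* = 31.0 - 26.2 = 4.8
C1* = sqrt((-13.8)^2 + (7.8)^2) = 15.852
C2* = sqrt((-18.1)^2 + (5.3)^2) = 18.860
Delta C* = 18.860 - 15.852 = 3.01
Delta E = sqrt((4.8)^2 + (-4.3)^2 + (-2.5)^2) = 6.91


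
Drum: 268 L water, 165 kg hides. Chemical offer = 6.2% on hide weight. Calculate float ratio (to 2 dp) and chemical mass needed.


Float ratio = 268 / 165 = 1.62
Chemical = 165 x 6.2 / 100 = 10.23 kg


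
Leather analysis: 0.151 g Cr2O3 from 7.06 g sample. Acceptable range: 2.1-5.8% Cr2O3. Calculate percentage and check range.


Cr2O3% = 0.151 / 7.06 x 100 = 2.14%
Acceptable range: 2.1 to 5.8%
Within range: Yes


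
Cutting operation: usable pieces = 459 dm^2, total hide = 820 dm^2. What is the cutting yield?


Yield = usable / total x 100
Yield = 459 / 820 x 100 = 56.0%


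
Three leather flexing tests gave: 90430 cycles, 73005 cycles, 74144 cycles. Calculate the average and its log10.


Average = (90430 + 73005 + 74144) / 3 = 79193 cycles
log10(79193) = 4.90


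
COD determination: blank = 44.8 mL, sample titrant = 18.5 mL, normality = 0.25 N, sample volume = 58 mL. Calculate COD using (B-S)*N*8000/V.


COD = (44.8 - 18.5) x 0.25 x 8000 / 58
COD = 26.3 x 0.25 x 8000 / 58
COD = 906.9 mg/L


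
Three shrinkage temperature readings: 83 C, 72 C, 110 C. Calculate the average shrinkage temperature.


88.3 C


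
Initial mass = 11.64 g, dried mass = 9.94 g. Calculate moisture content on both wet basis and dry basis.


Moisture lost = 11.64 - 9.94 = 1.70 g
Wet basis MC = 1.70 / 11.64 x 100 = 14.6%
Dry basis MC = 1.70 / 9.94 x 100 = 17.1%


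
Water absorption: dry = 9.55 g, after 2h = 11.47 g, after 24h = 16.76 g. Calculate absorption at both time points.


2h absorption = 20.1%
24h absorption = 75.5%


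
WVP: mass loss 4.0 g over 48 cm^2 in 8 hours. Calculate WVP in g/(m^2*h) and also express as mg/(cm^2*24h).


WVP = 4.0 / (48 x 8) x 10000 = 104.17 g/(m^2*h)
Mass loss in mg = 4.0 x 1000 = 4000 mg
Per cm^2 per 24h in mg: 4000 x 24 / (48 x 8) = 96000 / 384 = 250.00 mg/(cm^2*24h)
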